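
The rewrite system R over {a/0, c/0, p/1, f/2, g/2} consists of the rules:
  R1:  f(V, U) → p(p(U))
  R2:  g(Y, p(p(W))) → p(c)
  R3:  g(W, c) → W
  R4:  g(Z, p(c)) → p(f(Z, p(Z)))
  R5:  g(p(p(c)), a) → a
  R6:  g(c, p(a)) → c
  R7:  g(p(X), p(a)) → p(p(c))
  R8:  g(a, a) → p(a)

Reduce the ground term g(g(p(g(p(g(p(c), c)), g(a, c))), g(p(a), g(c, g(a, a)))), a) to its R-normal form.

1. g(g(p(g(p(g(p(c), c)), g(a, c))), g(p(a), g(c, g(a, a)))), a)  →  g(g(p(g(p(p(c)), g(a, c))), g(p(a), g(c, g(a, a)))), a)   [R3 at 1.1.1.1.1]
2. g(g(p(g(p(p(c)), g(a, c))), g(p(a), g(c, g(a, a)))), a)  →  g(g(p(g(p(p(c)), a)), g(p(a), g(c, g(a, a)))), a)   [R3 at 1.1.1.2]
3. g(g(p(g(p(p(c)), a)), g(p(a), g(c, g(a, a)))), a)  →  g(g(p(a), g(p(a), g(c, g(a, a)))), a)   [R5 at 1.1.1]
4. g(g(p(a), g(p(a), g(c, g(a, a)))), a)  →  g(g(p(a), g(p(a), g(c, p(a)))), a)   [R8 at 1.2.2.2]
5. g(g(p(a), g(p(a), g(c, p(a)))), a)  →  g(g(p(a), g(p(a), c)), a)   [R6 at 1.2.2]
6. g(g(p(a), g(p(a), c)), a)  →  g(g(p(a), p(a)), a)   [R3 at 1.2]
7. g(g(p(a), p(a)), a)  →  g(p(p(c)), a)   [R7 at 1]
8. g(p(p(c)), a)  →  a   [R5 at ε]

a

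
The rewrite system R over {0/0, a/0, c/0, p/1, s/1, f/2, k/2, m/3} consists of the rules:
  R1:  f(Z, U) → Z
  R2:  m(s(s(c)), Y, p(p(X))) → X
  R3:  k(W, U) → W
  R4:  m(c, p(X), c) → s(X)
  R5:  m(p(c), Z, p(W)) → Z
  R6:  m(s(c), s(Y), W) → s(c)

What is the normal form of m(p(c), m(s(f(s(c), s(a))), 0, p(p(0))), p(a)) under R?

0

1. m(p(c), m(s(f(s(c), s(a))), 0, p(p(0))), p(a))  →  m(s(f(s(c), s(a))), 0, p(p(0)))   [R5 at ε]
2. m(s(f(s(c), s(a))), 0, p(p(0)))  →  m(s(s(c)), 0, p(p(0)))   [R1 at 1.1]
3. m(s(s(c)), 0, p(p(0)))  →  0   [R2 at ε]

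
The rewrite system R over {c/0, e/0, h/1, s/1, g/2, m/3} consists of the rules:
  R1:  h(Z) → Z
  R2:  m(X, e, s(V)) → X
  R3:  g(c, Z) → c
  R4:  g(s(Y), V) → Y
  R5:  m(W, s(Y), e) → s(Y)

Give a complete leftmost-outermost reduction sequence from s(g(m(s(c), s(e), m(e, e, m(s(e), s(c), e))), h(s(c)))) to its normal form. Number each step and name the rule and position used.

1. s(g(m(s(c), s(e), m(e, e, m(s(e), s(c), e))), h(s(c))))  →  s(g(m(s(c), s(e), m(e, e, s(c))), h(s(c))))   [R5 at 1.1.3.3]
2. s(g(m(s(c), s(e), m(e, e, s(c))), h(s(c))))  →  s(g(m(s(c), s(e), e), h(s(c))))   [R2 at 1.1.3]
3. s(g(m(s(c), s(e), e), h(s(c))))  →  s(g(s(e), h(s(c))))   [R5 at 1.1]
4. s(g(s(e), h(s(c))))  →  s(e)   [R4 at 1]

s(e)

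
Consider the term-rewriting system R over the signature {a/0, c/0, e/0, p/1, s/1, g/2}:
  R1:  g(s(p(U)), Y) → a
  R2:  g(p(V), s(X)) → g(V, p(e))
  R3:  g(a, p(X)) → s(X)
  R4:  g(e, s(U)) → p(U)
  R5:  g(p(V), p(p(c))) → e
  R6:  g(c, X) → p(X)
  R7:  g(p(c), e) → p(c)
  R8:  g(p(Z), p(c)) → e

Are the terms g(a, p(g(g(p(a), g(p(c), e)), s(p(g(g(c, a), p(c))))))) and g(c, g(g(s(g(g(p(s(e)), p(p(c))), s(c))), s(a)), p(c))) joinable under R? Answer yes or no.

no — NF(t₁) = s(p(p(e))), NF(t₂) = p(s(c))

Reduce t₁ = g(a, p(g(g(p(a), g(p(c), e)), s(p(g(g(c, a), p(c))))))):
1. g(a, p(g(g(p(a), g(p(c), e)), s(p(g(g(c, a), p(c)))))))  →  s(g(g(p(a), g(p(c), e)), s(p(g(g(c, a), p(c))))))   [R3 at ε]
2. s(g(g(p(a), g(p(c), e)), s(p(g(g(c, a), p(c))))))  →  s(g(g(p(a), p(c)), s(p(g(g(c, a), p(c))))))   [R7 at 1.1.2]
3. s(g(g(p(a), p(c)), s(p(g(g(c, a), p(c))))))  →  s(g(e, s(p(g(g(c, a), p(c))))))   [R8 at 1.1]
4. s(g(e, s(p(g(g(c, a), p(c))))))  →  s(p(p(g(g(c, a), p(c)))))   [R4 at 1]
5. s(p(p(g(g(c, a), p(c)))))  →  s(p(p(g(p(a), p(c)))))   [R6 at 1.1.1.1]
6. s(p(p(g(p(a), p(c)))))  →  s(p(p(e)))   [R8 at 1.1.1]

Reduce t₂ = g(c, g(g(s(g(g(p(s(e)), p(p(c))), s(c))), s(a)), p(c))):
1. g(c, g(g(s(g(g(p(s(e)), p(p(c))), s(c))), s(a)), p(c)))  →  p(g(g(s(g(g(p(s(e)), p(p(c))), s(c))), s(a)), p(c)))   [R6 at ε]
2. p(g(g(s(g(g(p(s(e)), p(p(c))), s(c))), s(a)), p(c)))  →  p(g(g(s(g(e, s(c))), s(a)), p(c)))   [R5 at 1.1.1.1.1]
3. p(g(g(s(g(e, s(c))), s(a)), p(c)))  →  p(g(g(s(p(c)), s(a)), p(c)))   [R4 at 1.1.1.1]
4. p(g(g(s(p(c)), s(a)), p(c)))  →  p(g(a, p(c)))   [R1 at 1.1]
5. p(g(a, p(c)))  →  p(s(c))   [R3 at 1]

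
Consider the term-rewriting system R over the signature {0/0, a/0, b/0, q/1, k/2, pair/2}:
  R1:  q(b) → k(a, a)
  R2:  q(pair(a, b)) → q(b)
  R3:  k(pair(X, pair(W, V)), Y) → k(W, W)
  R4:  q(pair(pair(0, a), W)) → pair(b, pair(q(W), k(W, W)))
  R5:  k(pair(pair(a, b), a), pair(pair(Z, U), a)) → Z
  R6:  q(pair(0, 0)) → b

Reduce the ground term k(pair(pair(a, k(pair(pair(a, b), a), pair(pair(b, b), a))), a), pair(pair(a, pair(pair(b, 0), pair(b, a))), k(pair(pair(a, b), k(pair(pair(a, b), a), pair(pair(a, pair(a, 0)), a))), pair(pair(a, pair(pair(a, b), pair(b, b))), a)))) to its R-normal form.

1. k(pair(pair(a, k(pair(pair(a, b), a), pair(pair(b, b), a))), a), pair(pair(a, pair(pair(b, 0), pair(b, a))), k(pair(pair(a, b), k(pair(pair(a, b), a), pair(pair(a, pair(a, 0)), a))), pair(pair(a, pair(pair(a, b), pair(b, b))), a))))  →  k(pair(pair(a, b), a), pair(pair(a, pair(pair(b, 0), pair(b, a))), k(pair(pair(a, b), k(pair(pair(a, b), a), pair(pair(a, pair(a, 0)), a))), pair(pair(a, pair(pair(a, b), pair(b, b))), a))))   [R5 at 1.1.2]
2. k(pair(pair(a, b), a), pair(pair(a, pair(pair(b, 0), pair(b, a))), k(pair(pair(a, b), k(pair(pair(a, b), a), pair(pair(a, pair(a, 0)), a))), pair(pair(a, pair(pair(a, b), pair(b, b))), a))))  →  k(pair(pair(a, b), a), pair(pair(a, pair(pair(b, 0), pair(b, a))), k(pair(pair(a, b), a), pair(pair(a, pair(pair(a, b), pair(b, b))), a))))   [R5 at 2.2.1.2]
3. k(pair(pair(a, b), a), pair(pair(a, pair(pair(b, 0), pair(b, a))), k(pair(pair(a, b), a), pair(pair(a, pair(pair(a, b), pair(b, b))), a))))  →  k(pair(pair(a, b), a), pair(pair(a, pair(pair(b, 0), pair(b, a))), a))   [R5 at 2.2]
4. k(pair(pair(a, b), a), pair(pair(a, pair(pair(b, 0), pair(b, a))), a))  →  a   [R5 at ε]

a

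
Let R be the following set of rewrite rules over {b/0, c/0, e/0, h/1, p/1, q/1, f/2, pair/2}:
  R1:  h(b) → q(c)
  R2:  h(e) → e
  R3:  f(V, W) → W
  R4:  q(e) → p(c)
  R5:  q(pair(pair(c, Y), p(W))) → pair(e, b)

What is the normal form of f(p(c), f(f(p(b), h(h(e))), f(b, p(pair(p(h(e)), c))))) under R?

p(pair(p(e), c))

1. f(p(c), f(f(p(b), h(h(e))), f(b, p(pair(p(h(e)), c)))))  →  f(f(p(b), h(h(e))), f(b, p(pair(p(h(e)), c))))   [R3 at ε]
2. f(f(p(b), h(h(e))), f(b, p(pair(p(h(e)), c))))  →  f(b, p(pair(p(h(e)), c)))   [R3 at ε]
3. f(b, p(pair(p(h(e)), c)))  →  p(pair(p(h(e)), c))   [R3 at ε]
4. p(pair(p(h(e)), c))  →  p(pair(p(e), c))   [R2 at 1.1.1]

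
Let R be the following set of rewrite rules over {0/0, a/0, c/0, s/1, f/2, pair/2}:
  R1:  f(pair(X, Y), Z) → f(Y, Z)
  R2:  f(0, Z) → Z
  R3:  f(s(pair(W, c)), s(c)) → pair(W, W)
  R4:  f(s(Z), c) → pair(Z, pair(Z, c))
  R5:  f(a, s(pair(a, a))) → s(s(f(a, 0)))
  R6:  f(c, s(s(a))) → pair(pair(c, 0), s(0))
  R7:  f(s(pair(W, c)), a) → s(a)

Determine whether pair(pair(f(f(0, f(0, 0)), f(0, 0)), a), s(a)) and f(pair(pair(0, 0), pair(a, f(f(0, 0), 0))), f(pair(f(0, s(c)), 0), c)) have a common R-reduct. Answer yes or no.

Reduce t₁ = pair(pair(f(f(0, f(0, 0)), f(0, 0)), a), s(a)):
1. pair(pair(f(f(0, f(0, 0)), f(0, 0)), a), s(a))  →  pair(pair(f(f(0, 0), f(0, 0)), a), s(a))   [R2 at 1.1.1]
2. pair(pair(f(f(0, 0), f(0, 0)), a), s(a))  →  pair(pair(f(0, f(0, 0)), a), s(a))   [R2 at 1.1.1]
3. pair(pair(f(0, f(0, 0)), a), s(a))  →  pair(pair(f(0, 0), a), s(a))   [R2 at 1.1]
4. pair(pair(f(0, 0), a), s(a))  →  pair(pair(0, a), s(a))   [R2 at 1.1]

Reduce t₂ = f(pair(pair(0, 0), pair(a, f(f(0, 0), 0))), f(pair(f(0, s(c)), 0), c)):
1. f(pair(pair(0, 0), pair(a, f(f(0, 0), 0))), f(pair(f(0, s(c)), 0), c))  →  f(pair(a, f(f(0, 0), 0)), f(pair(f(0, s(c)), 0), c))   [R1 at ε]
2. f(pair(a, f(f(0, 0), 0)), f(pair(f(0, s(c)), 0), c))  →  f(f(f(0, 0), 0), f(pair(f(0, s(c)), 0), c))   [R1 at ε]
3. f(f(f(0, 0), 0), f(pair(f(0, s(c)), 0), c))  →  f(f(0, 0), f(pair(f(0, s(c)), 0), c))   [R2 at 1.1]
4. f(f(0, 0), f(pair(f(0, s(c)), 0), c))  →  f(0, f(pair(f(0, s(c)), 0), c))   [R2 at 1]
5. f(0, f(pair(f(0, s(c)), 0), c))  →  f(pair(f(0, s(c)), 0), c)   [R2 at ε]
6. f(pair(f(0, s(c)), 0), c)  →  f(0, c)   [R1 at ε]
7. f(0, c)  →  c   [R2 at ε]

no — NF(t₁) = pair(pair(0, a), s(a)), NF(t₂) = c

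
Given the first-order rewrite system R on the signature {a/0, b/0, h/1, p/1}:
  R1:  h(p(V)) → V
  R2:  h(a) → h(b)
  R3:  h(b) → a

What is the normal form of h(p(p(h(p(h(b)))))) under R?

1. h(p(p(h(p(h(b))))))  →  p(h(p(h(b))))   [R1 at ε]
2. p(h(p(h(b))))  →  p(h(b))   [R1 at 1]
3. p(h(b))  →  p(a)   [R3 at 1]

p(a)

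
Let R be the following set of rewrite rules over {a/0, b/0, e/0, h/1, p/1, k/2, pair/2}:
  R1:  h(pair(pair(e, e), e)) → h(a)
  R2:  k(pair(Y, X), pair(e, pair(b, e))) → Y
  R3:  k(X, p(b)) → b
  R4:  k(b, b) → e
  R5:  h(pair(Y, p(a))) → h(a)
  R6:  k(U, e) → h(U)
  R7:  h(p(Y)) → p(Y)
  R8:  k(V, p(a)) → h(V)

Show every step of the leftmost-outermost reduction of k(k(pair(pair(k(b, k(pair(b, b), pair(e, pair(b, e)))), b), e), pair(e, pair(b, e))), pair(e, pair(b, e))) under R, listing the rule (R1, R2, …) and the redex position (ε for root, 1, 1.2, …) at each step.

1. k(k(pair(pair(k(b, k(pair(b, b), pair(e, pair(b, e)))), b), e), pair(e, pair(b, e))), pair(e, pair(b, e)))  →  k(pair(k(b, k(pair(b, b), pair(e, pair(b, e)))), b), pair(e, pair(b, e)))   [R2 at 1]
2. k(pair(k(b, k(pair(b, b), pair(e, pair(b, e)))), b), pair(e, pair(b, e)))  →  k(b, k(pair(b, b), pair(e, pair(b, e))))   [R2 at ε]
3. k(b, k(pair(b, b), pair(e, pair(b, e))))  →  k(b, b)   [R2 at 2]
4. k(b, b)  →  e   [R4 at ε]

e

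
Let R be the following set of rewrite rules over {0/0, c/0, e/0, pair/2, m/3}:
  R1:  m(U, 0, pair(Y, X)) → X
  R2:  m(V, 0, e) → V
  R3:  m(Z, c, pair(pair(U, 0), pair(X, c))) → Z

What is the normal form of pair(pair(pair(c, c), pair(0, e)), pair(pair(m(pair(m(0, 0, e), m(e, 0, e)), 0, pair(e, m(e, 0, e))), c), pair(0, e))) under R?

pair(pair(pair(c, c), pair(0, e)), pair(pair(e, c), pair(0, e)))

1. pair(pair(pair(c, c), pair(0, e)), pair(pair(m(pair(m(0, 0, e), m(e, 0, e)), 0, pair(e, m(e, 0, e))), c), pair(0, e)))  →  pair(pair(pair(c, c), pair(0, e)), pair(pair(m(e, 0, e), c), pair(0, e)))   [R1 at 2.1.1]
2. pair(pair(pair(c, c), pair(0, e)), pair(pair(m(e, 0, e), c), pair(0, e)))  →  pair(pair(pair(c, c), pair(0, e)), pair(pair(e, c), pair(0, e)))   [R2 at 2.1.1]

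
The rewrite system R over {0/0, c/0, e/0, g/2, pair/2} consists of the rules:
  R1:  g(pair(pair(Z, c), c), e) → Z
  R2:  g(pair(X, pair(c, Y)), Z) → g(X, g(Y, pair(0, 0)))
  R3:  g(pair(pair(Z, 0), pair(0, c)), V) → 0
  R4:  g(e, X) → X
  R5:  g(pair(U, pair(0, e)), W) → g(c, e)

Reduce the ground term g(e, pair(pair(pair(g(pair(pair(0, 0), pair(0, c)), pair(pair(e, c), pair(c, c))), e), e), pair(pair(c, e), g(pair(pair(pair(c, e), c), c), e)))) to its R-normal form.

pair(pair(pair(0, e), e), pair(pair(c, e), pair(c, e)))

1. g(e, pair(pair(pair(g(pair(pair(0, 0), pair(0, c)), pair(pair(e, c), pair(c, c))), e), e), pair(pair(c, e), g(pair(pair(pair(c, e), c), c), e))))  →  pair(pair(pair(g(pair(pair(0, 0), pair(0, c)), pair(pair(e, c), pair(c, c))), e), e), pair(pair(c, e), g(pair(pair(pair(c, e), c), c), e)))   [R4 at ε]
2. pair(pair(pair(g(pair(pair(0, 0), pair(0, c)), pair(pair(e, c), pair(c, c))), e), e), pair(pair(c, e), g(pair(pair(pair(c, e), c), c), e)))  →  pair(pair(pair(0, e), e), pair(pair(c, e), g(pair(pair(pair(c, e), c), c), e)))   [R3 at 1.1.1]
3. pair(pair(pair(0, e), e), pair(pair(c, e), g(pair(pair(pair(c, e), c), c), e)))  →  pair(pair(pair(0, e), e), pair(pair(c, e), pair(c, e)))   [R1 at 2.2]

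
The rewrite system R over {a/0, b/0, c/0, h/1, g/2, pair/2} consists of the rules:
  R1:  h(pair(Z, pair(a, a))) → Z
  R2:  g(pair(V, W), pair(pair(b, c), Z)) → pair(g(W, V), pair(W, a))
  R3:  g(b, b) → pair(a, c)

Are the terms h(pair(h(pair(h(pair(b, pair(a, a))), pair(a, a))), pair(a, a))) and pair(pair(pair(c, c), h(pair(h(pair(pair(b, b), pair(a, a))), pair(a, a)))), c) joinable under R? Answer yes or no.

no — NF(t₁) = b, NF(t₂) = pair(pair(pair(c, c), pair(b, b)), c)

Reduce t₁ = h(pair(h(pair(h(pair(b, pair(a, a))), pair(a, a))), pair(a, a))):
1. h(pair(h(pair(h(pair(b, pair(a, a))), pair(a, a))), pair(a, a)))  →  h(pair(h(pair(b, pair(a, a))), pair(a, a)))   [R1 at ε]
2. h(pair(h(pair(b, pair(a, a))), pair(a, a)))  →  h(pair(b, pair(a, a)))   [R1 at ε]
3. h(pair(b, pair(a, a)))  →  b   [R1 at ε]

Reduce t₂ = pair(pair(pair(c, c), h(pair(h(pair(pair(b, b), pair(a, a))), pair(a, a)))), c):
1. pair(pair(pair(c, c), h(pair(h(pair(pair(b, b), pair(a, a))), pair(a, a)))), c)  →  pair(pair(pair(c, c), h(pair(pair(b, b), pair(a, a)))), c)   [R1 at 1.2]
2. pair(pair(pair(c, c), h(pair(pair(b, b), pair(a, a)))), c)  →  pair(pair(pair(c, c), pair(b, b)), c)   [R1 at 1.2]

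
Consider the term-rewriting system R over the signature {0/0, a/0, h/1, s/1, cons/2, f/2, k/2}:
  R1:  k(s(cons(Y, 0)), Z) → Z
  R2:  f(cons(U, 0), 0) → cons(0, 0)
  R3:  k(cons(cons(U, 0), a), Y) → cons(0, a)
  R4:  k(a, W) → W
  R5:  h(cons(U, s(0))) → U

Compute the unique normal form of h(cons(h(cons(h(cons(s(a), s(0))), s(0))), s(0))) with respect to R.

1. h(cons(h(cons(h(cons(s(a), s(0))), s(0))), s(0)))  →  h(cons(h(cons(s(a), s(0))), s(0)))   [R5 at ε]
2. h(cons(h(cons(s(a), s(0))), s(0)))  →  h(cons(s(a), s(0)))   [R5 at ε]
3. h(cons(s(a), s(0)))  →  s(a)   [R5 at ε]

s(a)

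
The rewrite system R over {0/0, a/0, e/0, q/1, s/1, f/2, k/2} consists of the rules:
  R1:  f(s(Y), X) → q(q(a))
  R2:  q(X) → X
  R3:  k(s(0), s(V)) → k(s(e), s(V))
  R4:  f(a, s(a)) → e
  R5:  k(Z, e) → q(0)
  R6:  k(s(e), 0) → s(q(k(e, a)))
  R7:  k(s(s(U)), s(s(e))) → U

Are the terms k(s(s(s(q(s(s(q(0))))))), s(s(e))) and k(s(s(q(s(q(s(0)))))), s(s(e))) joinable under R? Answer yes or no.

no — NF(t₁) = s(s(s(0))), NF(t₂) = s(s(0))

Reduce t₁ = k(s(s(s(q(s(s(q(0))))))), s(s(e))):
1. k(s(s(s(q(s(s(q(0))))))), s(s(e)))  →  s(q(s(s(q(0)))))   [R7 at ε]
2. s(q(s(s(q(0)))))  →  s(s(s(q(0))))   [R2 at 1]
3. s(s(s(q(0))))  →  s(s(s(0)))   [R2 at 1.1.1]

Reduce t₂ = k(s(s(q(s(q(s(0)))))), s(s(e))):
1. k(s(s(q(s(q(s(0)))))), s(s(e)))  →  q(s(q(s(0))))   [R7 at ε]
2. q(s(q(s(0))))  →  s(q(s(0)))   [R2 at ε]
3. s(q(s(0)))  →  s(s(0))   [R2 at 1]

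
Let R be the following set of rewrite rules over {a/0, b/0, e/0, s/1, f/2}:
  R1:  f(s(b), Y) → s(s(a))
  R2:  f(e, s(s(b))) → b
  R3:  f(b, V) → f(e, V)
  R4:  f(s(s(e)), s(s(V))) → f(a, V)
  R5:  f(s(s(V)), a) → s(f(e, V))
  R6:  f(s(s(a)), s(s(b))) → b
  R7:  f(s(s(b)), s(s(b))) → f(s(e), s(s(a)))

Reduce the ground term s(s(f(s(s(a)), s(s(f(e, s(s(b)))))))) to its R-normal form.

s(s(b))

1. s(s(f(s(s(a)), s(s(f(e, s(s(b))))))))  →  s(s(f(s(s(a)), s(s(b)))))   [R2 at 1.1.2.1.1]
2. s(s(f(s(s(a)), s(s(b)))))  →  s(s(b))   [R6 at 1.1]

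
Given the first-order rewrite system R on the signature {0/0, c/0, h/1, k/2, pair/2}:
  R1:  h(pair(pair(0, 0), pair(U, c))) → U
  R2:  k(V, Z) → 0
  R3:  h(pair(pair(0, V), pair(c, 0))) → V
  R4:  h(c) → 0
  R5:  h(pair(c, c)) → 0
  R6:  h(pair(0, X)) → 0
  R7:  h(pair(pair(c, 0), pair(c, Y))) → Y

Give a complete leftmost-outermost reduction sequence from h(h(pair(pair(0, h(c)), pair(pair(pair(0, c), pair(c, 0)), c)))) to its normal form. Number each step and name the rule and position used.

c

1. h(h(pair(pair(0, h(c)), pair(pair(pair(0, c), pair(c, 0)), c))))  →  h(h(pair(pair(0, 0), pair(pair(pair(0, c), pair(c, 0)), c))))   [R4 at 1.1.1.2]
2. h(h(pair(pair(0, 0), pair(pair(pair(0, c), pair(c, 0)), c))))  →  h(pair(pair(0, c), pair(c, 0)))   [R1 at 1]
3. h(pair(pair(0, c), pair(c, 0)))  →  c   [R3 at ε]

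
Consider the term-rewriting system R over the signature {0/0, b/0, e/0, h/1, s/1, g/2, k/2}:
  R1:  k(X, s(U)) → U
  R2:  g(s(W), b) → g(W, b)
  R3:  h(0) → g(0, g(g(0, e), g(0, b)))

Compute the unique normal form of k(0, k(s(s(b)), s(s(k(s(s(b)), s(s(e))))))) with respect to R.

1. k(0, k(s(s(b)), s(s(k(s(s(b)), s(s(e)))))))  →  k(0, s(k(s(s(b)), s(s(e)))))   [R1 at 2]
2. k(0, s(k(s(s(b)), s(s(e)))))  →  k(s(s(b)), s(s(e)))   [R1 at ε]
3. k(s(s(b)), s(s(e)))  →  s(e)   [R1 at ε]

s(e)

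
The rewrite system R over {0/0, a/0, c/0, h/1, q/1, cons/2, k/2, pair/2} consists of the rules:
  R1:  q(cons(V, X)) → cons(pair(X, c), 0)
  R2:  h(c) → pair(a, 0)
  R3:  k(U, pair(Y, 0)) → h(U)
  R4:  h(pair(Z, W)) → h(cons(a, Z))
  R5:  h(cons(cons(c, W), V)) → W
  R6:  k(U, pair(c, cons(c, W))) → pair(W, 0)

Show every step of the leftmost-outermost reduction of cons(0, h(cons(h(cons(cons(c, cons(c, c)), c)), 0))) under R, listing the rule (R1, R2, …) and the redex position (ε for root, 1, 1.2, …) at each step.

cons(0, c)

1. cons(0, h(cons(h(cons(cons(c, cons(c, c)), c)), 0)))  →  cons(0, h(cons(cons(c, c), 0)))   [R5 at 2.1.1]
2. cons(0, h(cons(cons(c, c), 0)))  →  cons(0, c)   [R5 at 2]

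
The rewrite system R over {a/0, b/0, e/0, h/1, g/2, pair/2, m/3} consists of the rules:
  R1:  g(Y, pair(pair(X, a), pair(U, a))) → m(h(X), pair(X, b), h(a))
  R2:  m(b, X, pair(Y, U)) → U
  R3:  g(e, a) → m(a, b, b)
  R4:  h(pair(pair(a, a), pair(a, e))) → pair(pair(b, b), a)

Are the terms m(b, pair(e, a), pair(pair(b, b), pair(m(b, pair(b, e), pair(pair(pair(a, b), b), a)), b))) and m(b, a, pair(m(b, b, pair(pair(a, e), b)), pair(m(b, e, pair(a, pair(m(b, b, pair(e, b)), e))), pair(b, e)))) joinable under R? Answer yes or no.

Reduce t₁ = m(b, pair(e, a), pair(pair(b, b), pair(m(b, pair(b, e), pair(pair(pair(a, b), b), a)), b))):
1. m(b, pair(e, a), pair(pair(b, b), pair(m(b, pair(b, e), pair(pair(pair(a, b), b), a)), b)))  →  pair(m(b, pair(b, e), pair(pair(pair(a, b), b), a)), b)   [R2 at ε]
2. pair(m(b, pair(b, e), pair(pair(pair(a, b), b), a)), b)  →  pair(a, b)   [R2 at 1]

Reduce t₂ = m(b, a, pair(m(b, b, pair(pair(a, e), b)), pair(m(b, e, pair(a, pair(m(b, b, pair(e, b)), e))), pair(b, e)))):
1. m(b, a, pair(m(b, b, pair(pair(a, e), b)), pair(m(b, e, pair(a, pair(m(b, b, pair(e, b)), e))), pair(b, e))))  →  pair(m(b, e, pair(a, pair(m(b, b, pair(e, b)), e))), pair(b, e))   [R2 at ε]
2. pair(m(b, e, pair(a, pair(m(b, b, pair(e, b)), e))), pair(b, e))  →  pair(pair(m(b, b, pair(e, b)), e), pair(b, e))   [R2 at 1]
3. pair(pair(m(b, b, pair(e, b)), e), pair(b, e))  →  pair(pair(b, e), pair(b, e))   [R2 at 1.1]

no — NF(t₁) = pair(a, b), NF(t₂) = pair(pair(b, e), pair(b, e))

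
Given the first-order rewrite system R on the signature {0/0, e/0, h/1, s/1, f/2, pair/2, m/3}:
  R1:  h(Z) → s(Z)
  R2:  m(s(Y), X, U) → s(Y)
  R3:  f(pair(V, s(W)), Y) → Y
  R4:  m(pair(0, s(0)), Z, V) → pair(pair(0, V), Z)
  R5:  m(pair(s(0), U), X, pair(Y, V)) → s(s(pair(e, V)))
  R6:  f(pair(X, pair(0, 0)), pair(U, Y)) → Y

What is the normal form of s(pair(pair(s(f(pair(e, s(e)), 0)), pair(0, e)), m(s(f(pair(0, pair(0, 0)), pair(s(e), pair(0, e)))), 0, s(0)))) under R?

s(pair(pair(s(0), pair(0, e)), s(pair(0, e))))

1. s(pair(pair(s(f(pair(e, s(e)), 0)), pair(0, e)), m(s(f(pair(0, pair(0, 0)), pair(s(e), pair(0, e)))), 0, s(0))))  →  s(pair(pair(s(0), pair(0, e)), m(s(f(pair(0, pair(0, 0)), pair(s(e), pair(0, e)))), 0, s(0))))   [R3 at 1.1.1.1]
2. s(pair(pair(s(0), pair(0, e)), m(s(f(pair(0, pair(0, 0)), pair(s(e), pair(0, e)))), 0, s(0))))  →  s(pair(pair(s(0), pair(0, e)), s(f(pair(0, pair(0, 0)), pair(s(e), pair(0, e))))))   [R2 at 1.2]
3. s(pair(pair(s(0), pair(0, e)), s(f(pair(0, pair(0, 0)), pair(s(e), pair(0, e))))))  →  s(pair(pair(s(0), pair(0, e)), s(pair(0, e))))   [R6 at 1.2.1]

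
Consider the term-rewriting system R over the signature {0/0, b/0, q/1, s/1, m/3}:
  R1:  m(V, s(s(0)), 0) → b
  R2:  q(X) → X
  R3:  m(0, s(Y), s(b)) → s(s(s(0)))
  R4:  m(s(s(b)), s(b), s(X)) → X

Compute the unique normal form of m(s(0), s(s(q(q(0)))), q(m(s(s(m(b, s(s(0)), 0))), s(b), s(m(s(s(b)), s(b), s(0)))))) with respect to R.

1. m(s(0), s(s(q(q(0)))), q(m(s(s(m(b, s(s(0)), 0))), s(b), s(m(s(s(b)), s(b), s(0))))))  →  m(s(0), s(s(q(0))), q(m(s(s(m(b, s(s(0)), 0))), s(b), s(m(s(s(b)), s(b), s(0))))))   [R2 at 2.1.1]
2. m(s(0), s(s(q(0))), q(m(s(s(m(b, s(s(0)), 0))), s(b), s(m(s(s(b)), s(b), s(0))))))  →  m(s(0), s(s(0)), q(m(s(s(m(b, s(s(0)), 0))), s(b), s(m(s(s(b)), s(b), s(0))))))   [R2 at 2.1.1]
3. m(s(0), s(s(0)), q(m(s(s(m(b, s(s(0)), 0))), s(b), s(m(s(s(b)), s(b), s(0))))))  →  m(s(0), s(s(0)), m(s(s(m(b, s(s(0)), 0))), s(b), s(m(s(s(b)), s(b), s(0)))))   [R2 at 3]
4. m(s(0), s(s(0)), m(s(s(m(b, s(s(0)), 0))), s(b), s(m(s(s(b)), s(b), s(0)))))  →  m(s(0), s(s(0)), m(s(s(b)), s(b), s(m(s(s(b)), s(b), s(0)))))   [R1 at 3.1.1.1]
5. m(s(0), s(s(0)), m(s(s(b)), s(b), s(m(s(s(b)), s(b), s(0)))))  →  m(s(0), s(s(0)), m(s(s(b)), s(b), s(0)))   [R4 at 3]
6. m(s(0), s(s(0)), m(s(s(b)), s(b), s(0)))  →  m(s(0), s(s(0)), 0)   [R4 at 3]
7. m(s(0), s(s(0)), 0)  →  b   [R1 at ε]

b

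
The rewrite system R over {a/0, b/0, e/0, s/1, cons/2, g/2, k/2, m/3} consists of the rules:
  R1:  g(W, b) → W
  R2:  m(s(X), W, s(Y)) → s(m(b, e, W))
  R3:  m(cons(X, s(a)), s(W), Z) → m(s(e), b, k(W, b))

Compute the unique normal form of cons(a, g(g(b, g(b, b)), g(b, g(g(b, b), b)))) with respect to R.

cons(a, b)

1. cons(a, g(g(b, g(b, b)), g(b, g(g(b, b), b))))  →  cons(a, g(g(b, b), g(b, g(g(b, b), b))))   [R1 at 2.1.2]
2. cons(a, g(g(b, b), g(b, g(g(b, b), b))))  →  cons(a, g(b, g(b, g(g(b, b), b))))   [R1 at 2.1]
3. cons(a, g(b, g(b, g(g(b, b), b))))  →  cons(a, g(b, g(b, g(b, b))))   [R1 at 2.2.2]
4. cons(a, g(b, g(b, g(b, b))))  →  cons(a, g(b, g(b, b)))   [R1 at 2.2.2]
5. cons(a, g(b, g(b, b)))  →  cons(a, g(b, b))   [R1 at 2.2]
6. cons(a, g(b, b))  →  cons(a, b)   [R1 at 2]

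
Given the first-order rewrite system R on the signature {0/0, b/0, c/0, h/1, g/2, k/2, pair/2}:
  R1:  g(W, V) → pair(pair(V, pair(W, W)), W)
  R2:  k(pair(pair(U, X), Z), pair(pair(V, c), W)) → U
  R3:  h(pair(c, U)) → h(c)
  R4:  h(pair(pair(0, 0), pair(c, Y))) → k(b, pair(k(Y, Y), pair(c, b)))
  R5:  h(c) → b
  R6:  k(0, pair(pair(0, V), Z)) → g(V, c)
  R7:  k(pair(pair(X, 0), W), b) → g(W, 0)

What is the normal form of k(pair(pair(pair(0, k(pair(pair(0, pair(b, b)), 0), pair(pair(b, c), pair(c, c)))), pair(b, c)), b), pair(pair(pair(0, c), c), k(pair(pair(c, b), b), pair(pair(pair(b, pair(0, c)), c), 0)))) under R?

pair(0, 0)

1. k(pair(pair(pair(0, k(pair(pair(0, pair(b, b)), 0), pair(pair(b, c), pair(c, c)))), pair(b, c)), b), pair(pair(pair(0, c), c), k(pair(pair(c, b), b), pair(pair(pair(b, pair(0, c)), c), 0))))  →  pair(0, k(pair(pair(0, pair(b, b)), 0), pair(pair(b, c), pair(c, c))))   [R2 at ε]
2. pair(0, k(pair(pair(0, pair(b, b)), 0), pair(pair(b, c), pair(c, c))))  →  pair(0, 0)   [R2 at 2]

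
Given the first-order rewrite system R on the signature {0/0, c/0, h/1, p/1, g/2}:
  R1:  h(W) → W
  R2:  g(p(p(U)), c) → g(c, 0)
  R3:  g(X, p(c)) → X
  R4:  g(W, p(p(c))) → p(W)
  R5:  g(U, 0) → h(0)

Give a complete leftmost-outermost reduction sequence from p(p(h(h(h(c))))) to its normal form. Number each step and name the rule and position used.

1. p(p(h(h(h(c)))))  →  p(p(h(h(c))))   [R1 at 1.1]
2. p(p(h(h(c))))  →  p(p(h(c)))   [R1 at 1.1]
3. p(p(h(c)))  →  p(p(c))   [R1 at 1.1]

p(p(c))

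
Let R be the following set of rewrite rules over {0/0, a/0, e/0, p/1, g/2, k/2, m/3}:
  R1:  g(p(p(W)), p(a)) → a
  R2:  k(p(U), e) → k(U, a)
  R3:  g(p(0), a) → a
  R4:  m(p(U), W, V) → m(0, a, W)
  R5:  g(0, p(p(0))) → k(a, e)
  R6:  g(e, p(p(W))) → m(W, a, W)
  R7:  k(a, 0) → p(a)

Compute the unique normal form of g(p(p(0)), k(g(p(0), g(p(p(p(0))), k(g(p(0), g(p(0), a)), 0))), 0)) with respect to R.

1. g(p(p(0)), k(g(p(0), g(p(p(p(0))), k(g(p(0), g(p(0), a)), 0))), 0))  →  g(p(p(0)), k(g(p(0), g(p(p(p(0))), k(g(p(0), a), 0))), 0))   [R3 at 2.1.2.2.1.2]
2. g(p(p(0)), k(g(p(0), g(p(p(p(0))), k(g(p(0), a), 0))), 0))  →  g(p(p(0)), k(g(p(0), g(p(p(p(0))), k(a, 0))), 0))   [R3 at 2.1.2.2.1]
3. g(p(p(0)), k(g(p(0), g(p(p(p(0))), k(a, 0))), 0))  →  g(p(p(0)), k(g(p(0), g(p(p(p(0))), p(a))), 0))   [R7 at 2.1.2.2]
4. g(p(p(0)), k(g(p(0), g(p(p(p(0))), p(a))), 0))  →  g(p(p(0)), k(g(p(0), a), 0))   [R1 at 2.1.2]
5. g(p(p(0)), k(g(p(0), a), 0))  →  g(p(p(0)), k(a, 0))   [R3 at 2.1]
6. g(p(p(0)), k(a, 0))  →  g(p(p(0)), p(a))   [R7 at 2]
7. g(p(p(0)), p(a))  →  a   [R1 at ε]

a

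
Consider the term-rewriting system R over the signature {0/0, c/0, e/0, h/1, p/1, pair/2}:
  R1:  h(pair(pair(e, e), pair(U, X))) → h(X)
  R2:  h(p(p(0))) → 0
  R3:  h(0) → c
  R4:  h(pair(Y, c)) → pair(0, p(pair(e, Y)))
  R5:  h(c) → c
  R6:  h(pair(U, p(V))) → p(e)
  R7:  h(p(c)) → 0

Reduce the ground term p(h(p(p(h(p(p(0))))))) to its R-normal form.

1. p(h(p(p(h(p(p(0)))))))  →  p(h(p(p(0))))   [R2 at 1.1.1.1]
2. p(h(p(p(0))))  →  p(0)   [R2 at 1]

p(0)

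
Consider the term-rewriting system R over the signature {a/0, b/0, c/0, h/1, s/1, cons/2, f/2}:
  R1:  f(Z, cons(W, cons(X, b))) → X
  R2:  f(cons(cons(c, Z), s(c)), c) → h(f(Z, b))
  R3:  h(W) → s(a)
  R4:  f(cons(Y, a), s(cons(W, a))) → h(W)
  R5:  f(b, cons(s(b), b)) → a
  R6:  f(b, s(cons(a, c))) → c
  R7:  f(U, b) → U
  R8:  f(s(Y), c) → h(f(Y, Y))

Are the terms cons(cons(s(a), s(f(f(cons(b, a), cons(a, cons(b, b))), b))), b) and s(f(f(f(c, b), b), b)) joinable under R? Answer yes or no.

Reduce t₁ = cons(cons(s(a), s(f(f(cons(b, a), cons(a, cons(b, b))), b))), b):
1. cons(cons(s(a), s(f(f(cons(b, a), cons(a, cons(b, b))), b))), b)  →  cons(cons(s(a), s(f(cons(b, a), cons(a, cons(b, b))))), b)   [R7 at 1.2.1]
2. cons(cons(s(a), s(f(cons(b, a), cons(a, cons(b, b))))), b)  →  cons(cons(s(a), s(b)), b)   [R1 at 1.2.1]

Reduce t₂ = s(f(f(f(c, b), b), b)):
1. s(f(f(f(c, b), b), b))  →  s(f(f(c, b), b))   [R7 at 1]
2. s(f(f(c, b), b))  →  s(f(c, b))   [R7 at 1]
3. s(f(c, b))  →  s(c)   [R7 at 1]

no — NF(t₁) = cons(cons(s(a), s(b)), b), NF(t₂) = s(c)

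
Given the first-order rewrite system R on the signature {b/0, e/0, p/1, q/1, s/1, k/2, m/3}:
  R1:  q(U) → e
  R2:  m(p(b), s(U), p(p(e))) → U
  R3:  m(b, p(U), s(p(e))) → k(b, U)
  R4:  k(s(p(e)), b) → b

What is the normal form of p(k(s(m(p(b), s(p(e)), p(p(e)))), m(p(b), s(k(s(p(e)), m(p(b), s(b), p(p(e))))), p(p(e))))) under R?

p(b)

1. p(k(s(m(p(b), s(p(e)), p(p(e)))), m(p(b), s(k(s(p(e)), m(p(b), s(b), p(p(e))))), p(p(e)))))  →  p(k(s(p(e)), m(p(b), s(k(s(p(e)), m(p(b), s(b), p(p(e))))), p(p(e)))))   [R2 at 1.1.1]
2. p(k(s(p(e)), m(p(b), s(k(s(p(e)), m(p(b), s(b), p(p(e))))), p(p(e)))))  →  p(k(s(p(e)), k(s(p(e)), m(p(b), s(b), p(p(e))))))   [R2 at 1.2]
3. p(k(s(p(e)), k(s(p(e)), m(p(b), s(b), p(p(e))))))  →  p(k(s(p(e)), k(s(p(e)), b)))   [R2 at 1.2.2]
4. p(k(s(p(e)), k(s(p(e)), b)))  →  p(k(s(p(e)), b))   [R4 at 1.2]
5. p(k(s(p(e)), b))  →  p(b)   [R4 at 1]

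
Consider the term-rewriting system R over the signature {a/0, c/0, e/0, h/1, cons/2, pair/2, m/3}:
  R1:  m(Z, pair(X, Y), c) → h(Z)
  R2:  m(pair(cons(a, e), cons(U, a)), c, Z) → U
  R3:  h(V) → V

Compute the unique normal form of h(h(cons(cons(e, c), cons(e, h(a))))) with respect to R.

1. h(h(cons(cons(e, c), cons(e, h(a)))))  →  h(cons(cons(e, c), cons(e, h(a))))   [R3 at ε]
2. h(cons(cons(e, c), cons(e, h(a))))  →  cons(cons(e, c), cons(e, h(a)))   [R3 at ε]
3. cons(cons(e, c), cons(e, h(a)))  →  cons(cons(e, c), cons(e, a))   [R3 at 2.2]

cons(cons(e, c), cons(e, a))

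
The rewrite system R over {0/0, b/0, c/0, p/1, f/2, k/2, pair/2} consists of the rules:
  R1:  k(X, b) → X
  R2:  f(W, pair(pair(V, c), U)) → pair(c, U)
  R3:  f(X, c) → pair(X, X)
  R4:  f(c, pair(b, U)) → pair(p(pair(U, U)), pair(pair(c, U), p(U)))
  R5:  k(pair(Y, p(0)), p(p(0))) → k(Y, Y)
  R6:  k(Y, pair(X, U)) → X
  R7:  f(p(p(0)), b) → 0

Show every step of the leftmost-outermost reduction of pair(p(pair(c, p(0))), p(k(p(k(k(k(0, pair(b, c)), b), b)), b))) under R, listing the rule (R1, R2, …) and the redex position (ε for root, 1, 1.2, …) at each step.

pair(p(pair(c, p(0))), p(p(b)))

1. pair(p(pair(c, p(0))), p(k(p(k(k(k(0, pair(b, c)), b), b)), b)))  →  pair(p(pair(c, p(0))), p(p(k(k(k(0, pair(b, c)), b), b))))   [R1 at 2.1]
2. pair(p(pair(c, p(0))), p(p(k(k(k(0, pair(b, c)), b), b))))  →  pair(p(pair(c, p(0))), p(p(k(k(0, pair(b, c)), b))))   [R1 at 2.1.1]
3. pair(p(pair(c, p(0))), p(p(k(k(0, pair(b, c)), b))))  →  pair(p(pair(c, p(0))), p(p(k(0, pair(b, c)))))   [R1 at 2.1.1]
4. pair(p(pair(c, p(0))), p(p(k(0, pair(b, c)))))  →  pair(p(pair(c, p(0))), p(p(b)))   [R6 at 2.1.1]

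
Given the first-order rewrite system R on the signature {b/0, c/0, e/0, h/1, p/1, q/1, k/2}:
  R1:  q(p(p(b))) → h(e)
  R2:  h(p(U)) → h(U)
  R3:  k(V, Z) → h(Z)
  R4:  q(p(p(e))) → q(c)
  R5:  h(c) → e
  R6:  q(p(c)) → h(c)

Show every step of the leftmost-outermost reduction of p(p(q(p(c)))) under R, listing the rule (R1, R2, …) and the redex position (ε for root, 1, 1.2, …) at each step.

p(p(e))

1. p(p(q(p(c))))  →  p(p(h(c)))   [R6 at 1.1]
2. p(p(h(c)))  →  p(p(e))   [R5 at 1.1]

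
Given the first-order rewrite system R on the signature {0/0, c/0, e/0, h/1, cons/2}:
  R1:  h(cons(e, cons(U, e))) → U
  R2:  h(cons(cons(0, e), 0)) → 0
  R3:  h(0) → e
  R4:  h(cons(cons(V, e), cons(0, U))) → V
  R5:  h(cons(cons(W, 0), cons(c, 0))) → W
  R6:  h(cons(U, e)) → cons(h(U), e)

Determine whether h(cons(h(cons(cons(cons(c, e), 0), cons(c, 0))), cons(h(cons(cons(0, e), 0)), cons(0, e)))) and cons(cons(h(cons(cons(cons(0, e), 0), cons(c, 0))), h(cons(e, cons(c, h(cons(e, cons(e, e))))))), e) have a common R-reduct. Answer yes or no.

Reduce t₁ = h(cons(h(cons(cons(cons(c, e), 0), cons(c, 0))), cons(h(cons(cons(0, e), 0)), cons(0, e)))):
1. h(cons(h(cons(cons(cons(c, e), 0), cons(c, 0))), cons(h(cons(cons(0, e), 0)), cons(0, e))))  →  h(cons(cons(c, e), cons(h(cons(cons(0, e), 0)), cons(0, e))))   [R5 at 1.1]
2. h(cons(cons(c, e), cons(h(cons(cons(0, e), 0)), cons(0, e))))  →  h(cons(cons(c, e), cons(0, cons(0, e))))   [R2 at 1.2.1]
3. h(cons(cons(c, e), cons(0, cons(0, e))))  →  c   [R4 at ε]

Reduce t₂ = cons(cons(h(cons(cons(cons(0, e), 0), cons(c, 0))), h(cons(e, cons(c, h(cons(e, cons(e, e))))))), e):
1. cons(cons(h(cons(cons(cons(0, e), 0), cons(c, 0))), h(cons(e, cons(c, h(cons(e, cons(e, e))))))), e)  →  cons(cons(cons(0, e), h(cons(e, cons(c, h(cons(e, cons(e, e))))))), e)   [R5 at 1.1]
2. cons(cons(cons(0, e), h(cons(e, cons(c, h(cons(e, cons(e, e))))))), e)  →  cons(cons(cons(0, e), h(cons(e, cons(c, e)))), e)   [R1 at 1.2.1.2.2]
3. cons(cons(cons(0, e), h(cons(e, cons(c, e)))), e)  →  cons(cons(cons(0, e), c), e)   [R1 at 1.2]

no — NF(t₁) = c, NF(t₂) = cons(cons(cons(0, e), c), e)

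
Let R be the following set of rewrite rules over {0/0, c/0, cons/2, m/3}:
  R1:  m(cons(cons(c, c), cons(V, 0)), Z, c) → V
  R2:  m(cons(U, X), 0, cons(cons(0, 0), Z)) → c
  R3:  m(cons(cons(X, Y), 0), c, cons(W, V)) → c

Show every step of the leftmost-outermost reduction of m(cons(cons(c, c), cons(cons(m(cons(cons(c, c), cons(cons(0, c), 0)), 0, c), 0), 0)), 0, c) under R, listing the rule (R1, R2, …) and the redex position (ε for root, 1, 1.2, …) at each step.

cons(cons(0, c), 0)

1. m(cons(cons(c, c), cons(cons(m(cons(cons(c, c), cons(cons(0, c), 0)), 0, c), 0), 0)), 0, c)  →  cons(m(cons(cons(c, c), cons(cons(0, c), 0)), 0, c), 0)   [R1 at ε]
2. cons(m(cons(cons(c, c), cons(cons(0, c), 0)), 0, c), 0)  →  cons(cons(0, c), 0)   [R1 at 1]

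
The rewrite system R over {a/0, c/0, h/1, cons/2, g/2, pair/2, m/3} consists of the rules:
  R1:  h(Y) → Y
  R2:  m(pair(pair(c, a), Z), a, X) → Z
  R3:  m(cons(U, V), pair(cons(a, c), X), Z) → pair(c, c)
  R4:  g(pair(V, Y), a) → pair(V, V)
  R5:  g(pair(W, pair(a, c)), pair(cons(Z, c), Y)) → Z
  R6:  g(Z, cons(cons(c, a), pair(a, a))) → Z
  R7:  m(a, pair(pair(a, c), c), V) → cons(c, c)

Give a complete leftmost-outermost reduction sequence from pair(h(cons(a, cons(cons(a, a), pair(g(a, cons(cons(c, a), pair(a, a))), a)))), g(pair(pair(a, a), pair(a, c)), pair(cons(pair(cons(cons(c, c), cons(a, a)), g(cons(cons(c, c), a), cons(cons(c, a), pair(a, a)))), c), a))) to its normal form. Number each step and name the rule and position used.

1. pair(h(cons(a, cons(cons(a, a), pair(g(a, cons(cons(c, a), pair(a, a))), a)))), g(pair(pair(a, a), pair(a, c)), pair(cons(pair(cons(cons(c, c), cons(a, a)), g(cons(cons(c, c), a), cons(cons(c, a), pair(a, a)))), c), a)))  →  pair(cons(a, cons(cons(a, a), pair(g(a, cons(cons(c, a), pair(a, a))), a))), g(pair(pair(a, a), pair(a, c)), pair(cons(pair(cons(cons(c, c), cons(a, a)), g(cons(cons(c, c), a), cons(cons(c, a), pair(a, a)))), c), a)))   [R1 at 1]
2. pair(cons(a, cons(cons(a, a), pair(g(a, cons(cons(c, a), pair(a, a))), a))), g(pair(pair(a, a), pair(a, c)), pair(cons(pair(cons(cons(c, c), cons(a, a)), g(cons(cons(c, c), a), cons(cons(c, a), pair(a, a)))), c), a)))  →  pair(cons(a, cons(cons(a, a), pair(a, a))), g(pair(pair(a, a), pair(a, c)), pair(cons(pair(cons(cons(c, c), cons(a, a)), g(cons(cons(c, c), a), cons(cons(c, a), pair(a, a)))), c), a)))   [R6 at 1.2.2.1]
3. pair(cons(a, cons(cons(a, a), pair(a, a))), g(pair(pair(a, a), pair(a, c)), pair(cons(pair(cons(cons(c, c), cons(a, a)), g(cons(cons(c, c), a), cons(cons(c, a), pair(a, a)))), c), a)))  →  pair(cons(a, cons(cons(a, a), pair(a, a))), pair(cons(cons(c, c), cons(a, a)), g(cons(cons(c, c), a), cons(cons(c, a), pair(a, a)))))   [R5 at 2]
4. pair(cons(a, cons(cons(a, a), pair(a, a))), pair(cons(cons(c, c), cons(a, a)), g(cons(cons(c, c), a), cons(cons(c, a), pair(a, a)))))  →  pair(cons(a, cons(cons(a, a), pair(a, a))), pair(cons(cons(c, c), cons(a, a)), cons(cons(c, c), a)))   [R6 at 2.2]

pair(cons(a, cons(cons(a, a), pair(a, a))), pair(cons(cons(c, c), cons(a, a)), cons(cons(c, c), a)))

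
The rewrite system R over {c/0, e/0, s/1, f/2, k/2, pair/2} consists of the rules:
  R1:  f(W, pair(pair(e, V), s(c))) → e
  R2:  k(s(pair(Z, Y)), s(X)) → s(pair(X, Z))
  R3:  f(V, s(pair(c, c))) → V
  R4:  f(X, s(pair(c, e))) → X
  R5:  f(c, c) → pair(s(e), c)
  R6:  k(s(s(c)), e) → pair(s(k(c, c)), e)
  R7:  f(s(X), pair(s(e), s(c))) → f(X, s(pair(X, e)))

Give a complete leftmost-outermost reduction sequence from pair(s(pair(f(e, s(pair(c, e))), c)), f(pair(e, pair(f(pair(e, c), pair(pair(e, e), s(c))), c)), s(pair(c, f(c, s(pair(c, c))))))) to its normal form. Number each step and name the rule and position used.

1. pair(s(pair(f(e, s(pair(c, e))), c)), f(pair(e, pair(f(pair(e, c), pair(pair(e, e), s(c))), c)), s(pair(c, f(c, s(pair(c, c)))))))  →  pair(s(pair(e, c)), f(pair(e, pair(f(pair(e, c), pair(pair(e, e), s(c))), c)), s(pair(c, f(c, s(pair(c, c)))))))   [R4 at 1.1.1]
2. pair(s(pair(e, c)), f(pair(e, pair(f(pair(e, c), pair(pair(e, e), s(c))), c)), s(pair(c, f(c, s(pair(c, c)))))))  →  pair(s(pair(e, c)), f(pair(e, pair(e, c)), s(pair(c, f(c, s(pair(c, c)))))))   [R1 at 2.1.2.1]
3. pair(s(pair(e, c)), f(pair(e, pair(e, c)), s(pair(c, f(c, s(pair(c, c)))))))  →  pair(s(pair(e, c)), f(pair(e, pair(e, c)), s(pair(c, c))))   [R3 at 2.2.1.2]
4. pair(s(pair(e, c)), f(pair(e, pair(e, c)), s(pair(c, c))))  →  pair(s(pair(e, c)), pair(e, pair(e, c)))   [R3 at 2]

pair(s(pair(e, c)), pair(e, pair(e, c)))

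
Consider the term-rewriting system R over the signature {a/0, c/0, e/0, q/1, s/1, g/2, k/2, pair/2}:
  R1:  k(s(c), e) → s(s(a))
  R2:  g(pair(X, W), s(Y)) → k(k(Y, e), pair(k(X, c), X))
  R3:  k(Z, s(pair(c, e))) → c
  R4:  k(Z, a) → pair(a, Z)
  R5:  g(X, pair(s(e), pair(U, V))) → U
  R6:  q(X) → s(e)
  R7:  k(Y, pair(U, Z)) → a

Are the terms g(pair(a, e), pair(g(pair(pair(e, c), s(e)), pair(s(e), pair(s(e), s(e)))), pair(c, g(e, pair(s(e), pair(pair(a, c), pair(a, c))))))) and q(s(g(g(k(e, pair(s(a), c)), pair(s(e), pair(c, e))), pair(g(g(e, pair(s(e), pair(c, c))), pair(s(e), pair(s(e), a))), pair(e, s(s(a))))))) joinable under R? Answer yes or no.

no — NF(t₁) = c, NF(t₂) = s(e)

Reduce t₁ = g(pair(a, e), pair(g(pair(pair(e, c), s(e)), pair(s(e), pair(s(e), s(e)))), pair(c, g(e, pair(s(e), pair(pair(a, c), pair(a, c))))))):
1. g(pair(a, e), pair(g(pair(pair(e, c), s(e)), pair(s(e), pair(s(e), s(e)))), pair(c, g(e, pair(s(e), pair(pair(a, c), pair(a, c)))))))  →  g(pair(a, e), pair(s(e), pair(c, g(e, pair(s(e), pair(pair(a, c), pair(a, c)))))))   [R5 at 2.1]
2. g(pair(a, e), pair(s(e), pair(c, g(e, pair(s(e), pair(pair(a, c), pair(a, c)))))))  →  c   [R5 at ε]

Reduce t₂ = q(s(g(g(k(e, pair(s(a), c)), pair(s(e), pair(c, e))), pair(g(g(e, pair(s(e), pair(c, c))), pair(s(e), pair(s(e), a))), pair(e, s(s(a))))))):
1. q(s(g(g(k(e, pair(s(a), c)), pair(s(e), pair(c, e))), pair(g(g(e, pair(s(e), pair(c, c))), pair(s(e), pair(s(e), a))), pair(e, s(s(a)))))))  →  s(e)   [R6 at ε]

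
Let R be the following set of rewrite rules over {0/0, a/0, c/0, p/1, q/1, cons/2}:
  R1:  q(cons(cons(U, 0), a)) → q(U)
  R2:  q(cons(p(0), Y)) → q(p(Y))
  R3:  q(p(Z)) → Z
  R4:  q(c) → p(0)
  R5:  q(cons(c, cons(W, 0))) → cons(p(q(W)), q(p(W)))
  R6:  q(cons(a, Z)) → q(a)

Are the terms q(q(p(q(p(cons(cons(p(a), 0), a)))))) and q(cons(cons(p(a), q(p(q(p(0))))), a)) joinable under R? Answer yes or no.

yes — NF(t₁) = a, NF(t₂) = a

Reduce t₁ = q(q(p(q(p(cons(cons(p(a), 0), a)))))):
1. q(q(p(q(p(cons(cons(p(a), 0), a))))))  →  q(q(p(cons(cons(p(a), 0), a))))   [R3 at 1]
2. q(q(p(cons(cons(p(a), 0), a))))  →  q(cons(cons(p(a), 0), a))   [R3 at 1]
3. q(cons(cons(p(a), 0), a))  →  q(p(a))   [R1 at ε]
4. q(p(a))  →  a   [R3 at ε]

Reduce t₂ = q(cons(cons(p(a), q(p(q(p(0))))), a)):
1. q(cons(cons(p(a), q(p(q(p(0))))), a))  →  q(cons(cons(p(a), q(p(0))), a))   [R3 at 1.1.2]
2. q(cons(cons(p(a), q(p(0))), a))  →  q(cons(cons(p(a), 0), a))   [R3 at 1.1.2]
3. q(cons(cons(p(a), 0), a))  →  q(p(a))   [R1 at ε]
4. q(p(a))  →  a   [R3 at ε]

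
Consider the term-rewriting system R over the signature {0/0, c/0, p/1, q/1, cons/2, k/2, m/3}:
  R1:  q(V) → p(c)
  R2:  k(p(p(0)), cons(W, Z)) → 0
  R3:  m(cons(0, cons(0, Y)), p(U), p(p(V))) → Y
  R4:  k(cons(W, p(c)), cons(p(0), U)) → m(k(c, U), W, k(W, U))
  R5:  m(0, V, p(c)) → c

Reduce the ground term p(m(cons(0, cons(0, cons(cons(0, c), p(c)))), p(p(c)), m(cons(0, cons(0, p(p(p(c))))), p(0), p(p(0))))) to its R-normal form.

1. p(m(cons(0, cons(0, cons(cons(0, c), p(c)))), p(p(c)), m(cons(0, cons(0, p(p(p(c))))), p(0), p(p(0)))))  →  p(m(cons(0, cons(0, cons(cons(0, c), p(c)))), p(p(c)), p(p(p(c)))))   [R3 at 1.3]
2. p(m(cons(0, cons(0, cons(cons(0, c), p(c)))), p(p(c)), p(p(p(c)))))  →  p(cons(cons(0, c), p(c)))   [R3 at 1]

p(cons(cons(0, c), p(c)))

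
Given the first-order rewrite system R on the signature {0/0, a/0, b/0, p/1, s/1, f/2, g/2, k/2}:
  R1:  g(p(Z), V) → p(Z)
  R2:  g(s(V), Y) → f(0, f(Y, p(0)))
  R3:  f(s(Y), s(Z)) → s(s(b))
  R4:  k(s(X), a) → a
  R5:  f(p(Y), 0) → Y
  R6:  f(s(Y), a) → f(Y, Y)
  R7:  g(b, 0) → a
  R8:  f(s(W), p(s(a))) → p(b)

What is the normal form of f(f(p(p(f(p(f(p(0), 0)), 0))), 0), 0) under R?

1. f(f(p(p(f(p(f(p(0), 0)), 0))), 0), 0)  →  f(p(f(p(f(p(0), 0)), 0)), 0)   [R5 at 1]
2. f(p(f(p(f(p(0), 0)), 0)), 0)  →  f(p(f(p(0), 0)), 0)   [R5 at ε]
3. f(p(f(p(0), 0)), 0)  →  f(p(0), 0)   [R5 at ε]
4. f(p(0), 0)  →  0   [R5 at ε]

0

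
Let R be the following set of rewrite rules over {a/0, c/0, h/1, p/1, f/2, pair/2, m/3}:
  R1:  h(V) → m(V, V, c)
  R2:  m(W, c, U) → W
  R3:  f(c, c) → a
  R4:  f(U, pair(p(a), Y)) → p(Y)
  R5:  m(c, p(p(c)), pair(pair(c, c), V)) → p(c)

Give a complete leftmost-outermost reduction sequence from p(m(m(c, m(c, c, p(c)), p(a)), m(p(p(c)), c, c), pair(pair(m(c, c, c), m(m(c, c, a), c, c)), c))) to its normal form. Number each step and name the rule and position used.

1. p(m(m(c, m(c, c, p(c)), p(a)), m(p(p(c)), c, c), pair(pair(m(c, c, c), m(m(c, c, a), c, c)), c)))  →  p(m(m(c, c, p(a)), m(p(p(c)), c, c), pair(pair(m(c, c, c), m(m(c, c, a), c, c)), c)))   [R2 at 1.1.2]
2. p(m(m(c, c, p(a)), m(p(p(c)), c, c), pair(pair(m(c, c, c), m(m(c, c, a), c, c)), c)))  →  p(m(c, m(p(p(c)), c, c), pair(pair(m(c, c, c), m(m(c, c, a), c, c)), c)))   [R2 at 1.1]
3. p(m(c, m(p(p(c)), c, c), pair(pair(m(c, c, c), m(m(c, c, a), c, c)), c)))  →  p(m(c, p(p(c)), pair(pair(m(c, c, c), m(m(c, c, a), c, c)), c)))   [R2 at 1.2]
4. p(m(c, p(p(c)), pair(pair(m(c, c, c), m(m(c, c, a), c, c)), c)))  →  p(m(c, p(p(c)), pair(pair(c, m(m(c, c, a), c, c)), c)))   [R2 at 1.3.1.1]
5. p(m(c, p(p(c)), pair(pair(c, m(m(c, c, a), c, c)), c)))  →  p(m(c, p(p(c)), pair(pair(c, m(c, c, a)), c)))   [R2 at 1.3.1.2]
6. p(m(c, p(p(c)), pair(pair(c, m(c, c, a)), c)))  →  p(m(c, p(p(c)), pair(pair(c, c), c)))   [R2 at 1.3.1.2]
7. p(m(c, p(p(c)), pair(pair(c, c), c)))  →  p(p(c))   [R5 at 1]

p(p(c))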